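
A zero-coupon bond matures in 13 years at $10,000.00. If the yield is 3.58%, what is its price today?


Formula: Price = FV / (1 + r)^n
Substituting: Price = $10,000.00 / (1 + 0.0358)^13
Discount factor: (1.0358)^13 = 1.579744
Price = $10,000.00 / 1.579744 = $6,330.14

$6,330.14


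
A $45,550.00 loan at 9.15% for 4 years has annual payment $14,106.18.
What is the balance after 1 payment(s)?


Formula: Balance = PV*(1+r)^k - PMT*((1+r)^k - 1)/r
Growth: (1 + 0.0915)^1 = 1.0915
Accumulated factor: ((1+r)^k - 1)/r = 1.0
Balance = $45,550.00 * 1.0915 - $14,106.18 * 1.0
Balance = $35,611.65

$35,611.65


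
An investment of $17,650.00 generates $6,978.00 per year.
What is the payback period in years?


Formula: Payback = investment / annual cash flow
Substituting: Payback = $17,650.00 / $6,978.00
Payback = 2.5294 years

2.5294 years


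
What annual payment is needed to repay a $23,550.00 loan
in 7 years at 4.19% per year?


Formula: PMT = PV * r / (1 - (1+r)^(-n))
Denominator: 1 - (1 + 0.0419)^(-7) = 0.24973
Numerator: $23,550.00 * 0.0419 = 986.745
PMT = 986.745 / 0.24973 = $3,951.25

$3,951.25


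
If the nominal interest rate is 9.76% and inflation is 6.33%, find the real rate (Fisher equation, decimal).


Formula: (1 + r_real) = (1 + r_nom) / (1 + inflation)
Substituting: (1 + r_real) = 1.0976 / 1.0633
(1 + r_real) = 1.032258
r_real = 1.032258 - 1 = 0.032258

0.032258


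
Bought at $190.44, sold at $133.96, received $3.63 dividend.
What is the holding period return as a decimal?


Formula: HPR = (P1 - P0 + D) / P0
Gain: $133.96 - $190.44 + $3.63 = -$52.85
HPR = -$52.85 / $190.44 = -0.2775

-0.2775


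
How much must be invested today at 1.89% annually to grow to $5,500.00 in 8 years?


Formula: PV = FV / (1 + r)^n
Substituting: PV = $5,500.00 / (1 + 0.0189)^8
Discount factor: (1.0189)^8 = 1.161589
PV = $5,500.00 / 1.161589 = $4,734.89

$4,734.89


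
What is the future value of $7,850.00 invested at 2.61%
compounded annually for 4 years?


Formula: FV = P * (1 + r)^n
Substituting: FV = $7,850.00 * (1 + 0.0261)^4
Growth factor: (1.0261)^4 = 1.108559
FV = $7,850.00 * 1.108559 = $8,702.19

$8,702.19


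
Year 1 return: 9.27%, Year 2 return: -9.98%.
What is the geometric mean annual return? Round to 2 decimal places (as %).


Formula: Geometric mean = ((1+r1)*(1+r2))^(1/2) - 1
Product: (1 + 0.0927) * (1 + -0.0998) = 1.0927 * 0.9002 = 0.983649
Square root: 0.983649^0.5 = 0.991791
Geometric mean = 0.991791 - 1 = -0.008209
As percentage: -0.82%

-0.82%


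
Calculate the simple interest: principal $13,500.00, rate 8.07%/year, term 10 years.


Formula: I = P * r * t
Substituting: I = $13,500.00 * 0.0807 * 10
Step: I = $13,500.00 * 0.807
I = $10,894.50

$10,894.50


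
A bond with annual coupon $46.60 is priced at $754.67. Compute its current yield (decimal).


Formula: Current yield = annual coupon / price
Substituting: CY = $46.60 / $754.67
CY = 0.061749

0.061749


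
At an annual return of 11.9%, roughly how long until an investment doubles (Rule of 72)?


Formula: Years ≈ 72 / r
Substituting: Years ≈ 72 / 11.9
Years ≈ 6.1

6.1 years


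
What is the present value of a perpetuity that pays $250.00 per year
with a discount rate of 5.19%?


Formula: PV = C / r
Substituting: PV = $250.00 / 0.0519
PV = $4,816.96

$4,816.96


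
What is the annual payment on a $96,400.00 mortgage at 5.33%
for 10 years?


Formula: PMT = PV * r / (1 - (1+r)^(-n))
Denominator: 1 - (1 + 0.0533)^(-10) = 0.405052
Numerator: $96,400.00 * 0.0533 = 5138.12
PMT = 5138.12 / 0.405052 = $12,685.09

$12,685.09


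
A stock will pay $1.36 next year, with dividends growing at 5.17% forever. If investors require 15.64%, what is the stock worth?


Formula: P = D1 / (r - g)
Spread: r - g = 0.1564 - 0.0517 = 0.1047
Substituting: P = $1.36 / 0.1047
P = $12.99

$12.99


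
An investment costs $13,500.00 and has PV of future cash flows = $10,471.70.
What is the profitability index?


Formula: PI = PV(cash flows) / initial investment
Substituting: PI = $10,471.70 / $13,500.00
PI = 0.7757

0.7757


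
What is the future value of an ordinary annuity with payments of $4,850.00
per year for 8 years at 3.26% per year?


Formula: FV = PMT * ((1+r)^n - 1) / r
Growth factor: (1 + 0.0326)^8 = 1.292579
Numerator: 1.292579 - 1 = 0.292579
FV = $4,850.00 * 0.292579 / 0.0326 = $43,527.80

$43,527.80


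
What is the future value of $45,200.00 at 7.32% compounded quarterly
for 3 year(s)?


Formula: FV = P * (1 + r/m)^(m*t)
Period rate: r/m = 0.0732 / 4 = 0.0183
Total periods: m*t = 4 * 3 = 12
Growth factor: (1 + 0.0183)^12 = 1.243108
FV = $45,200.00 * 1.243108 = $56,188.49

$56,188.49


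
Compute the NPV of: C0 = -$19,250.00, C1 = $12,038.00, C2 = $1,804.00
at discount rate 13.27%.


Formula: NPV = C0 + C1/(1+r) + C2/(1+r)^2
Discount C1: $12,038.00 / (1 + 0.1327) = $10,627.70
Discount C2: $1,804.00 / (1 + 0.1327)^2 = $1,406.07
NPV = -$19,250.00 + $10,627.70 + $1,406.07 = -$7,216.23

-$7,216.23


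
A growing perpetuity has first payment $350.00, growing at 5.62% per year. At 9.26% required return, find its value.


Formula: PV = C / (r - g)
Spread: r - g = 0.0926 - 0.0562 = 0.0364
Substituting: PV = $350.00 / 0.0364
PV = $9,615.38

$9,615.38


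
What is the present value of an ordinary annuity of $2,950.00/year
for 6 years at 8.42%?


Formula: PV = PMT * (1 - (1+r)^(-n)) / r
Discount factor: (1 + 0.0842)^(-6) = 0.615664
Bracket: 1 - 0.615664 = 0.384336
PV = $2,950.00 * 0.384336 / 0.0842 = $13,465.46

$13,465.46


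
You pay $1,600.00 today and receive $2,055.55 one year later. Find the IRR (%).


Formula: IRR = C1/C0 - 1
Substituting: IRR = $2,055.55 / $1,600.00 - 1
Ratio: 1.284719 - 1 = 0.284719
IRR = 28.4719%

28.4719%


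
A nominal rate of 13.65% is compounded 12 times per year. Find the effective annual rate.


Formula: EAR = (1 + r/m)^m - 1
Period rate: r/m = 0.1365 / 12 = 0.011375
Compounding: (1 + 0.011375)^12 = 1.145372
EAR = 1.145372 - 1 = 0.145372

0.145372


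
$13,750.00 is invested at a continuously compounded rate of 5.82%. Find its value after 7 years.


Formula: FV = P * e^(r*t)
Exponent: r*t = 0.0582 * 7 = 0.4074
e^(0.4074) = 1.502905
FV = $13,750.00 * 1.502905 = $20,664.95

$20,664.95


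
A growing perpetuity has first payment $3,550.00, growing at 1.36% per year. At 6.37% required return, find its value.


Formula: PV = C / (r - g)
Spread: r - g = 0.0637 - 0.0136 = 0.0501
Substituting: PV = $3,550.00 / 0.0501
PV = $70,858.28

$70,858.28


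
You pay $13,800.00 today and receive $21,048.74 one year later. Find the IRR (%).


Formula: IRR = C1/C0 - 1
Substituting: IRR = $21,048.74 / $13,800.00 - 1
Ratio: 1.525271 - 1 = 0.525271
IRR = 52.5271%

52.5271%


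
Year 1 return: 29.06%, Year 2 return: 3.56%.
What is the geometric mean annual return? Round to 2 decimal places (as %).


Formula: Geometric mean = ((1+r1)*(1+r2))^(1/2) - 1
Product: (1 + 0.2906) * (1 + 0.0356) = 1.2906 * 1.0356 = 1.336545
Square root: 1.336545^0.5 = 1.156091
Geometric mean = 1.156091 - 1 = 0.156091
As percentage: 15.61%

15.61%


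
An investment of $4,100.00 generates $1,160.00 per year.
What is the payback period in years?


Formula: Payback = investment / annual cash flow
Substituting: Payback = $4,100.00 / $1,160.00
Payback = 3.5345 years

3.5345 years


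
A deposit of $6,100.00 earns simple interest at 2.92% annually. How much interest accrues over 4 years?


Formula: I = P * r * t
Substituting: I = $6,100.00 * 0.0292 * 4
Step: I = $6,100.00 * 0.1168
I = $712.48

$712.48


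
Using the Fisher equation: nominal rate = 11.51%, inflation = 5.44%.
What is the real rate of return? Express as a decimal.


Formula: (1 + r_real) = (1 + r_nom) / (1 + inflation)
Substituting: (1 + r_real) = 1.1151 / 1.0544
(1 + r_real) = 1.057568
r_real = 1.057568 - 1 = 0.057568

0.057568


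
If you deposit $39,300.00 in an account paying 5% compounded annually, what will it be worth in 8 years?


Formula: FV = P * (1 + r)^n
Substituting: FV = $39,300.00 * (1 + 0.05)^8
Growth factor: (1.05)^8 = 1.477455
FV = $39,300.00 * 1.477455 = $58,064.00

$58,064.00


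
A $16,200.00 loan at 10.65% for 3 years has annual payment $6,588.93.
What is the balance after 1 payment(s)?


Formula: Balance = PV*(1+r)^k - PMT*((1+r)^k - 1)/r
Growth: (1 + 0.1065)^1 = 1.1065
Accumulated factor: ((1+r)^k - 1)/r = 1.0
Balance = $16,200.00 * 1.1065 - $6,588.93 * 1.0
Balance = $11,336.37

$11,336.37


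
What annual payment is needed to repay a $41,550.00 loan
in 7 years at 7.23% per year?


Formula: PMT = PV * r / (1 - (1+r)^(-n))
Denominator: 1 - (1 + 0.0723)^(-7) = 0.386541
Numerator: $41,550.00 * 0.0723 = 3004.065
PMT = 3004.065 / 0.386541 = $7,771.67

$7,771.67


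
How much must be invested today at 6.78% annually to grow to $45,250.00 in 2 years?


Formula: PV = FV / (1 + r)^n
Substituting: PV = $45,250.00 / (1 + 0.0678)^2
Discount factor: (1.0678)^2 = 1.140197
PV = $45,250.00 / 1.140197 = $39,686.13

$39,686.13


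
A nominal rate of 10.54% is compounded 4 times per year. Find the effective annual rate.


Formula: EAR = (1 + r/m)^m - 1
Period rate: r/m = 0.1054 / 4 = 0.02635
Compounding: (1 + 0.02635)^4 = 1.10964
EAR = 1.10964 - 1 = 0.10964

0.10964


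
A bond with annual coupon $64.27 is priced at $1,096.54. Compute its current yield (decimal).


Formula: Current yield = annual coupon / price
Substituting: CY = $64.27 / $1,096.54
CY = 0.058612

0.058612


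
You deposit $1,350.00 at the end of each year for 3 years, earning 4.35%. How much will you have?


Formula: FV = PMT * ((1+r)^n - 1) / r
Growth factor: (1 + 0.0435)^3 = 1.136259
Numerator: 1.136259 - 1 = 0.136259
FV = $1,350.00 * 0.136259 / 0.0435 = $4,228.73

$4,228.73


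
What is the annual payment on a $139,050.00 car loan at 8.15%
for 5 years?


Formula: PMT = PV * r / (1 - (1+r)^(-n))
Denominator: 1 - (1 + 0.0815)^(-5) = 0.324123
Numerator: $139,050.00 * 0.0815 = 11332.575
PMT = 11332.575 / 0.324123 = $34,963.76

$34,963.76


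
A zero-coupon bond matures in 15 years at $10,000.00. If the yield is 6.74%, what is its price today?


Formula: Price = FV / (1 + r)^n
Substituting: Price = $10,000.00 / (1 + 0.0674)^15
Discount factor: (1.0674)^15 = 2.660161
Price = $10,000.00 / 2.660161 = $3,759.17

$3,759.17


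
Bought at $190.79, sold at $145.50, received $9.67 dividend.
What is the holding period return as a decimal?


Formula: HPR = (P1 - P0 + D) / P0
Gain: $145.50 - $190.79 + $9.67 = -$35.62
HPR = -$35.62 / $190.79 = -0.1867

-0.1867


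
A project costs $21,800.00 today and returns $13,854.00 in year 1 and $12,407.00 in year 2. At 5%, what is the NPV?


Formula: NPV = C0 + C1/(1+r) + C2/(1+r)^2
Discount C1: $13,854.00 / (1 + 0.05) = $13,194.29
Discount C2: $12,407.00 / (1 + 0.05)^2 = $11,253.51
NPV = -$21,800.00 + $13,194.29 + $11,253.51 = $2,647.80

$2,647.80


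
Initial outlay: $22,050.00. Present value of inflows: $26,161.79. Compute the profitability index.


Formula: PI = PV(cash flows) / initial investment
Substituting: PI = $26,161.79 / $22,050.00
PI = 1.1865

1.1865


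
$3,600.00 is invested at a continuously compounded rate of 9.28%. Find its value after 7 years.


Formula: FV = P * e^(r*t)
Exponent: r*t = 0.0928 * 7 = 0.6496
e^(0.6496) = 1.914775
FV = $3,600.00 * 1.914775 = $6,893.19

$6,893.19


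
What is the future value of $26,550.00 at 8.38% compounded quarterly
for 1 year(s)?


Formula: FV = P * (1 + r/m)^(m*t)
Period rate: r/m = 0.0838 / 4 = 0.02095
Total periods: m*t = 4 * 1 = 4
Growth factor: (1 + 0.02095)^4 = 1.08647
FV = $26,550.00 * 1.08647 = $28,845.79

$28,845.79


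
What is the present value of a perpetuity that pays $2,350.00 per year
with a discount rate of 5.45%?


Formula: PV = C / r
Substituting: PV = $2,350.00 / 0.0545
PV = $43,119.27

$43,119.27


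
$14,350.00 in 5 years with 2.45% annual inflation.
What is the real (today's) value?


Formula: Real value = nominal / (1 + inflation)^years
Price level: (1 + 0.0245)^5 = 1.128651
Real value = $14,350.00 / 1.128651 = $12,714.29

$12,714.29


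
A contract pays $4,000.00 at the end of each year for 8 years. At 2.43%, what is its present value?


Formula: PV = PMT * (1 - (1+r)^(-n)) / r
Discount factor: (1 + 0.0243)^(-8) = 0.825244
Bracket: 1 - 0.825244 = 0.174756
PV = $4,000.00 * 0.174756 / 0.0243 = $28,766.34

$28,766.34


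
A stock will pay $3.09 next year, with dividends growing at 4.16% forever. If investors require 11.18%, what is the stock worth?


Formula: P = D1 / (r - g)
Spread: r - g = 0.1118 - 0.0416 = 0.0702
Substituting: P = $3.09 / 0.0702
P = $44.02

$44.02


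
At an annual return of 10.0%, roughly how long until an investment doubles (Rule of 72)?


Formula: Years ≈ 72 / r
Substituting: Years ≈ 72 / 10.0
Years ≈ 7.2

7.2 years


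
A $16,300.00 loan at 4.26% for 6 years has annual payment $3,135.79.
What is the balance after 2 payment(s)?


Formula: Balance = PV*(1+r)^k - PMT*((1+r)^k - 1)/r
Growth: (1 + 0.0426)^2 = 1.087015
Accumulated factor: ((1+r)^k - 1)/r = 2.0426
Balance = $16,300.00 * 1.087015 - $3,135.79 * 2.0426
Balance = $11,313.18

$11,313.18


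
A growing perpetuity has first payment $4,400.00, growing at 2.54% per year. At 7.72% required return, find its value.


Formula: PV = C / (r - g)
Spread: r - g = 0.0772 - 0.0254 = 0.0518
Substituting: PV = $4,400.00 / 0.0518
PV = $84,942.08

$84,942.08


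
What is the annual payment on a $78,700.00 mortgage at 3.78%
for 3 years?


Formula: PMT = PV * r / (1 - (1+r)^(-n))
Denominator: 1 - (1 + 0.0378)^(-3) = 0.105338
Numerator: $78,700.00 * 0.0378 = 2974.86
PMT = 2974.86 / 0.105338 = $28,241.10

$28,241.10


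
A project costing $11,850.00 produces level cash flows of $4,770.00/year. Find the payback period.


Formula: Payback = investment / annual cash flow
Substituting: Payback = $11,850.00 / $4,770.00
Payback = 2.4843 years

2.4843 years


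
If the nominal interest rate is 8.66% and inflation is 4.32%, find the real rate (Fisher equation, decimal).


Formula: (1 + r_real) = (1 + r_nom) / (1 + inflation)
Substituting: (1 + r_real) = 1.0866 / 1.0432
(1 + r_real) = 1.041603
r_real = 1.041603 - 1 = 0.041603

0.041603


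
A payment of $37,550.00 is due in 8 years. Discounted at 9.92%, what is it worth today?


Formula: PV = FV / (1 + r)^n
Substituting: PV = $37,550.00 / (1 + 0.0992)^8
Discount factor: (1.0992)^8 = 2.131149
PV = $37,550.00 / 2.131149 = $17,619.61

$17,619.61


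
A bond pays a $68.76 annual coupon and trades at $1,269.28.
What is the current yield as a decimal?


Formula: Current yield = annual coupon / price
Substituting: CY = $68.76 / $1,269.28
CY = 0.054172

0.054172


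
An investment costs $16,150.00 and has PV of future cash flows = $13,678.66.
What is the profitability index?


Formula: PI = PV(cash flows) / initial investment
Substituting: PI = $13,678.66 / $16,150.00
PI = 0.847

0.847


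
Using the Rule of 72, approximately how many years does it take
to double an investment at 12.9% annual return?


Formula: Years ≈ 72 / r
Substituting: Years ≈ 72 / 12.9
Years ≈ 5.6

5.6 years


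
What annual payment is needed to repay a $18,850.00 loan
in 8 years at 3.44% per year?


Formula: PMT = PV * r / (1 - (1+r)^(-n))
Denominator: 1 - (1 + 0.0344)^(-8) = 0.237057
Numerator: $18,850.00 * 0.0344 = 648.44
PMT = 648.44 / 0.237057 = $2,735.37

$2,735.37


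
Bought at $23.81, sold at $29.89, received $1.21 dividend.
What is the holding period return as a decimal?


Formula: HPR = (P1 - P0 + D) / P0
Gain: $29.89 - $23.81 + $1.21 = $7.29
HPR = $7.29 / $23.81 = 0.3062

0.3062


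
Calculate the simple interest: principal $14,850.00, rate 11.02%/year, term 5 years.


Formula: I = P * r * t
Substituting: I = $14,850.00 * 0.1102 * 5
Step: I = $14,850.00 * 0.551
I = $8,182.35

$8,182.35


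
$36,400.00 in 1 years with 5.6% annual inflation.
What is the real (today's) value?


Formula: Real value = nominal / (1 + inflation)^years
Price level: (1 + 0.056)^1 = 1.056
Real value = $36,400.00 / 1.056 = $34,469.70

$34,469.70


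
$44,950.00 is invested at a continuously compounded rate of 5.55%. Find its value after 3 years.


Formula: FV = P * e^(r*t)
Exponent: r*t = 0.0555 * 3 = 0.1665
e^(0.1665) = 1.181164
FV = $44,950.00 * 1.181164 = $53,093.30

$53,093.30


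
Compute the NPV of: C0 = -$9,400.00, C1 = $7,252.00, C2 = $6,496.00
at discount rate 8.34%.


Formula: NPV = C0 + C1/(1+r) + C2/(1+r)^2
Discount C1: $7,252.00 / (1 + 0.0834) = $6,693.74
Discount C2: $6,496.00 / (1 + 0.0834)^2 = $5,534.37
NPV = -$9,400.00 + $6,693.74 + $5,534.37 = $2,828.11

$2,828.11


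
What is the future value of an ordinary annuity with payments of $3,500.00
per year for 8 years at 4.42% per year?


Formula: FV = PMT * ((1+r)^n - 1) / r
Growth factor: (1 + 0.0442)^8 = 1.413414
Numerator: 1.413414 - 1 = 0.413414
FV = $3,500.00 * 0.413414 / 0.0442 = $32,736.43

$32,736.43


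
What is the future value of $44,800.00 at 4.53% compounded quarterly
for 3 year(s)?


Formula: FV = P * (1 + r/m)^(m*t)
Period rate: r/m = 0.0453 / 4 = 0.011325
Total periods: m*t = 4 * 3 = 12
Growth factor: (1 + 0.011325)^12 = 1.144693
FV = $44,800.00 * 1.144693 = $51,282.23

$51,282.23


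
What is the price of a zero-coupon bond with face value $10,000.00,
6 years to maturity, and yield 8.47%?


Formula: Price = FV / (1 + r)^n
Substituting: Price = $10,000.00 / (1 + 0.0847)^6
Discount factor: (1.0847)^6 = 1.628763
Price = $10,000.00 / 1.628763 = $6,139.63

$6,139.63


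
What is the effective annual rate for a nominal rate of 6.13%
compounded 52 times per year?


Formula: EAR = (1 + r/m)^m - 1
Period rate: r/m = 0.0613 / 52 = 0.001179
Compounding: (1 + 0.001179)^52 = 1.063179
EAR = 1.063179 - 1 = 0.063179

0.063179


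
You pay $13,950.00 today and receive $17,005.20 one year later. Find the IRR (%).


Formula: IRR = C1/C0 - 1
Substituting: IRR = $17,005.20 / $13,950.00 - 1
Ratio: 1.219011 - 1 = 0.219011
IRR = 21.9011%

21.9011%


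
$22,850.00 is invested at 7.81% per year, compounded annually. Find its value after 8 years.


Formula: FV = P * (1 + r)^n
Substituting: FV = $22,850.00 * (1 + 0.0781)^8
Growth factor: (1.0781)^8 = 1.82504
FV = $22,850.00 * 1.82504 = $41,702.16

$41,702.16


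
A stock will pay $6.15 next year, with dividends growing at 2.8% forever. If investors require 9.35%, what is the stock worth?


Formula: P = D1 / (r - g)
Spread: r - g = 0.0935 - 0.028 = 0.0655
Substituting: P = $6.15 / 0.0655
P = $93.89

$93.89


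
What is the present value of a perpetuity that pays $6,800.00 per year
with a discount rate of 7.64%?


Formula: PV = C / r
Substituting: PV = $6,800.00 / 0.0764
PV = $89,005.24

$89,005.24


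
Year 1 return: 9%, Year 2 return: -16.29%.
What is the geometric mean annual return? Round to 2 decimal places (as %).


Formula: Geometric mean = ((1+r1)*(1+r2))^(1/2) - 1
Product: (1 + 0.09) * (1 + -0.1629) = 1.09 * 0.8371 = 0.912439
Square root: 0.912439^0.5 = 0.955217
Geometric mean = 0.955217 - 1 = -0.044783
As percentage: -4.48%

-4.48%


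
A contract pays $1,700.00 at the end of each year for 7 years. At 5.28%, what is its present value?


Formula: PV = PMT * (1 - (1+r)^(-n)) / r
Discount factor: (1 + 0.0528)^(-7) = 0.697556
Bracket: 1 - 0.697556 = 0.302444
PV = $1,700.00 * 0.302444 / 0.0528 = $9,737.79

$9,737.79


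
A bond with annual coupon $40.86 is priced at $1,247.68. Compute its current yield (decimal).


Formula: Current yield = annual coupon / price
Substituting: CY = $40.86 / $1,247.68
CY = 0.032749

0.032749


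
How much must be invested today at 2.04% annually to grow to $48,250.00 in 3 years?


Formula: PV = FV / (1 + r)^n
Substituting: PV = $48,250.00 / (1 + 0.0204)^3
Discount factor: (1.0204)^3 = 1.062457
PV = $48,250.00 / 1.062457 = $45,413.60

$45,413.60


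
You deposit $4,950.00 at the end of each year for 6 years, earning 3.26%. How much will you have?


Formula: FV = PMT * ((1+r)^n - 1) / r
Growth factor: (1 + 0.0326)^6 = 1.212251
Numerator: 1.212251 - 1 = 0.212251
FV = $4,950.00 * 0.212251 / 0.0326 = $32,228.37

$32,228.37


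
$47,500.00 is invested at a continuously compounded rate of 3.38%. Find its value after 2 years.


Formula: FV = P * e^(r*t)
Exponent: r*t = 0.0338 * 2 = 0.0676
e^(0.0676) = 1.069937
FV = $47,500.00 * 1.069937 = $50,822.02

$50,822.02


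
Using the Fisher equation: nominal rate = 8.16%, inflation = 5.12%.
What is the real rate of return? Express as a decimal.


Formula: (1 + r_real) = (1 + r_nom) / (1 + inflation)
Substituting: (1 + r_real) = 1.0816 / 1.0512
(1 + r_real) = 1.028919
r_real = 1.028919 - 1 = 0.028919

0.028919


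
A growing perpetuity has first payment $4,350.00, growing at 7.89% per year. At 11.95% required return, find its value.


Formula: PV = C / (r - g)
Spread: r - g = 0.1195 - 0.0789 = 0.0406
Substituting: PV = $4,350.00 / 0.0406
PV = $107,142.86

$107,142.86


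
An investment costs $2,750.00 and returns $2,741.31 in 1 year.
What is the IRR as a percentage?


Formula: IRR = C1/C0 - 1
Substituting: IRR = $2,741.31 / $2,750.00 - 1
Ratio: 0.99684 - 1 = -0.00316
IRR = -0.316%

-0.316%


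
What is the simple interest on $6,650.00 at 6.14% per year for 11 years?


Formula: I = P * r * t
Substituting: I = $6,650.00 * 0.0614 * 11
Step: I = $6,650.00 * 0.6754
I = $4,491.41

$4,491.41


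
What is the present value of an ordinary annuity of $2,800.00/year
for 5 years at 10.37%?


Formula: PV = PMT * (1 - (1+r)^(-n)) / r
Discount factor: (1 + 0.1037)^(-5) = 0.610583
Bracket: 1 - 0.610583 = 0.389417
PV = $2,800.00 * 0.389417 / 0.1037 = $10,514.63

$10,514.63


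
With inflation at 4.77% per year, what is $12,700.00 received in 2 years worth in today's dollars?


Formula: Real value = nominal / (1 + inflation)^years
Price level: (1 + 0.0477)^2 = 1.097675
Real value = $12,700.00 / 1.097675 = $11,569.91

$11,569.91


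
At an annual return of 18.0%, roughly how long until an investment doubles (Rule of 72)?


Formula: Years ≈ 72 / r
Substituting: Years ≈ 72 / 18.0
Years ≈ 4.0

4.0 years


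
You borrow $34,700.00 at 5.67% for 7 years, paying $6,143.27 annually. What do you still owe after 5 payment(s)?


Formula: Balance = PV*(1+r)^k - PMT*((1+r)^k - 1)/r
Growth: (1 + 0.0567)^5 = 1.317524
Accumulated factor: ((1+r)^k - 1)/r = 5.600071
Balance = $34,700.00 * 1.317524 - $6,143.27 * 5.600071
Balance = $11,315.34

$11,315.34


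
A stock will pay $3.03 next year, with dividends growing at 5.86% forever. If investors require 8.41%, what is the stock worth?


Formula: P = D1 / (r - g)
Spread: r - g = 0.0841 - 0.0586 = 0.0255
Substituting: P = $3.03 / 0.0255
P = $118.82

$118.82


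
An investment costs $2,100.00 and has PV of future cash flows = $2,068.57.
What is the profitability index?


Formula: PI = PV(cash flows) / initial investment
Substituting: PI = $2,068.57 / $2,100.00
PI = 0.985

0.985


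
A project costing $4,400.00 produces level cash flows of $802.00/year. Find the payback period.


Formula: Payback = investment / annual cash flow
Substituting: Payback = $4,400.00 / $802.00
Payback = 5.4863 years

5.4863 years


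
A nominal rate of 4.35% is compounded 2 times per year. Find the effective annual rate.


Formula: EAR = (1 + r/m)^m - 1
Period rate: r/m = 0.0435 / 2 = 0.02175
Compounding: (1 + 0.02175)^2 = 1.043973
EAR = 1.043973 - 1 = 0.043973

0.043973


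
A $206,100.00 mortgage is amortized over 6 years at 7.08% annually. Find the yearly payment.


Formula: PMT = PV * r / (1 - (1+r)^(-n))
Denominator: 1 - (1 + 0.0708)^(-6) = 0.336639
Numerator: $206,100.00 * 0.0708 = 14591.88
PMT = 14591.88 / 0.336639 = $43,345.76

$43,345.76


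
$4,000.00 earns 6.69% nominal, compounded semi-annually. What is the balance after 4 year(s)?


Formula: FV = P * (1 + r/m)^(m*t)
Period rate: r/m = 0.0669 / 2 = 0.03345
Total periods: m*t = 2 * 4 = 8
Growth factor: (1 + 0.03345)^8 = 1.301115
FV = $4,000.00 * 1.301115 = $5,204.46

$5,204.46


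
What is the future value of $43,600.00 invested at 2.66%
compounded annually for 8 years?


Formula: FV = P * (1 + r)^n
Substituting: FV = $43,600.00 * (1 + 0.0266)^8
Growth factor: (1.0266)^8 = 1.233701
FV = $43,600.00 * 1.233701 = $53,789.38

$53,789.38


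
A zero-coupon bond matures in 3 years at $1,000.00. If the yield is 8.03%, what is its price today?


Formula: Price = FV / (1 + r)^n
Substituting: Price = $1,000.00 / (1 + 0.0803)^3
Discount factor: (1.0803)^3 = 1.260762
Price = $1,000.00 / 1.260762 = $793.17

$793.17


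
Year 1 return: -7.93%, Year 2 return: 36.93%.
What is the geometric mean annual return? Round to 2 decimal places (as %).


Formula: Geometric mean = ((1+r1)*(1+r2))^(1/2) - 1
Product: (1 + -0.0793) * (1 + 0.3693) = 0.9207 * 1.3693 = 1.260715
Square root: 1.260715^0.5 = 1.122815
Geometric mean = 1.122815 - 1 = 0.122815
As percentage: 12.28%

12.28%


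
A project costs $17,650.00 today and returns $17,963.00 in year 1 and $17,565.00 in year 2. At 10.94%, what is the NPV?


Formula: NPV = C0 + C1/(1+r) + C2/(1+r)^2
Discount C1: $17,963.00 / (1 + 0.1094) = $16,191.64
Discount C2: $17,565.00 / (1 + 0.1094)^2 = $14,271.57
NPV = -$17,650.00 + $16,191.64 + $14,271.57 = $12,813.21

$12,813.21


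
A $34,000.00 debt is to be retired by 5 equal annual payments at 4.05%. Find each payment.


Formula: PMT = PV * r / (1 - (1+r)^(-n))
Denominator: 1 - (1 + 0.0405)^(-5) = 0.180046
Numerator: $34,000.00 * 0.0405 = 1377.0
PMT = 1377.0 / 0.180046 = $7,648.05

$7,648.05


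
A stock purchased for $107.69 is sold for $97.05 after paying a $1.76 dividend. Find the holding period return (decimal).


Formula: HPR = (P1 - P0 + D) / P0
Gain: $97.05 - $107.69 + $1.76 = -$8.88
HPR = -$8.88 / $107.69 = -0.0825

-0.0825


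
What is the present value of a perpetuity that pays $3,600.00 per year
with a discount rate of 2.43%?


Formula: PV = C / r
Substituting: PV = $3,600.00 / 0.0243
PV = $148,148.15

$148,148.15


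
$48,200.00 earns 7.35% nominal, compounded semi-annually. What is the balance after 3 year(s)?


Formula: FV = P * (1 + r/m)^(m*t)
Period rate: r/m = 0.0735 / 2 = 0.03675
Total periods: m*t = 2 * 3 = 6
Growth factor: (1 + 0.03675)^6 = 1.241779
FV = $48,200.00 * 1.241779 = $59,853.74

$59,853.74


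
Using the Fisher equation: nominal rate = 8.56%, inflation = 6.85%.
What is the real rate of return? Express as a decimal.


Formula: (1 + r_real) = (1 + r_nom) / (1 + inflation)
Substituting: (1 + r_real) = 1.0856 / 1.0685
(1 + r_real) = 1.016004
r_real = 1.016004 - 1 = 0.016004

0.016004


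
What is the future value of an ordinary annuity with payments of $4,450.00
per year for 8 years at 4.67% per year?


Formula: FV = PMT * ((1+r)^n - 1) / r
Growth factor: (1 + 0.0467)^8 = 1.440714
Numerator: 1.440714 - 1 = 0.440714
FV = $4,450.00 * 0.440714 / 0.0467 = $41,995.24

$41,995.24


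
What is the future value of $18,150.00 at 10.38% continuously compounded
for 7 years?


Formula: FV = P * e^(r*t)
Exponent: r*t = 0.1038 * 7 = 0.7266
e^(0.7266) = 2.068037
FV = $18,150.00 * 2.068037 = $37,534.88

$37,534.88


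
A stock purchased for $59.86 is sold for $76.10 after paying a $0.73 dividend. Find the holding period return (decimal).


Formula: HPR = (P1 - P0 + D) / P0
Gain: $76.10 - $59.86 + $0.73 = $16.97
HPR = $16.97 / $59.86 = 0.2835

0.2835


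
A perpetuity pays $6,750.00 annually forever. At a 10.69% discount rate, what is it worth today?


Formula: PV = C / r
Substituting: PV = $6,750.00 / 0.1069
PV = $63,143.12

$63,143.12


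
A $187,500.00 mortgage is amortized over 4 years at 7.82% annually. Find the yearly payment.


Formula: PMT = PV * r / (1 - (1+r)^(-n))
Denominator: 1 - (1 + 0.0782)^(-4) = 0.260049
Numerator: $187,500.00 * 0.0782 = 14662.5
PMT = 14662.5 / 0.260049 = $56,383.50

$56,383.50


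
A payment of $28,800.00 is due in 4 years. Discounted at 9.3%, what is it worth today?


Formula: PV = FV / (1 + r)^n
Substituting: PV = $28,800.00 / (1 + 0.093)^4
Discount factor: (1.093)^4 = 1.427186
PV = $28,800.00 / 1.427186 = $20,179.57

$20,179.57


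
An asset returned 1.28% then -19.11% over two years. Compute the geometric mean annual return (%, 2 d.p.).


Formula: Geometric mean = ((1+r1)*(1+r2))^(1/2) - 1
Product: (1 + 0.0128) * (1 + -0.1911) = 1.0128 * 0.8089 = 0.819254
Square root: 0.819254^0.5 = 0.905126
Geometric mean = 0.905126 - 1 = -0.094874
As percentage: -9.49%

-9.49%


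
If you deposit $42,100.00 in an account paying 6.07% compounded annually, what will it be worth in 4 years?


Formula: FV = P * (1 + r)^n
Substituting: FV = $42,100.00 * (1 + 0.0607)^4
Growth factor: (1.0607)^4 = 1.265815
FV = $42,100.00 * 1.265815 = $53,290.82

$53,290.82


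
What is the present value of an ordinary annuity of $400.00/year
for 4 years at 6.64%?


Formula: PV = PMT * (1 - (1+r)^(-n)) / r
Discount factor: (1 + 0.0664)^(-4) = 0.773249
Bracket: 1 - 0.773249 = 0.226751
PV = $400.00 * 0.226751 / 0.0664 = $1,365.97

$1,365.97


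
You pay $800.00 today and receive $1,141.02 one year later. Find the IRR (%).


Formula: IRR = C1/C0 - 1
Substituting: IRR = $1,141.02 / $800.00 - 1
Ratio: 1.426275 - 1 = 0.426275
IRR = 42.6275%

42.6275%


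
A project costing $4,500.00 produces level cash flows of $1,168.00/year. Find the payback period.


Formula: Payback = investment / annual cash flow
Substituting: Payback = $4,500.00 / $1,168.00
Payback = 3.8527 years

3.8527 years


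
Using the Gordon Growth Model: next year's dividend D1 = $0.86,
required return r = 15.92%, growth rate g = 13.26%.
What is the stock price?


Formula: P = D1 / (r - g)
Spread: r - g = 0.1592 - 0.1326 = 0.0266
Substituting: P = $0.86 / 0.0266
P = $32.33

$32.33


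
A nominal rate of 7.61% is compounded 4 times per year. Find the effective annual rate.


Formula: EAR = (1 + r/m)^m - 1
Period rate: r/m = 0.0761 / 4 = 0.019025
Compounding: (1 + 0.019025)^4 = 1.078299
EAR = 1.078299 - 1 = 0.078299

0.078299


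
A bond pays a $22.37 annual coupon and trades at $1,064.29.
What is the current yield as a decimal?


Formula: Current yield = annual coupon / price
Substituting: CY = $22.37 / $1,064.29
CY = 0.021019

0.021019


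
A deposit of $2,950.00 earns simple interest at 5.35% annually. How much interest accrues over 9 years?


Formula: I = P * r * t
Substituting: I = $2,950.00 * 0.0535 * 9
Step: I = $2,950.00 * 0.4815
I = $1,420.43

$1,420.43


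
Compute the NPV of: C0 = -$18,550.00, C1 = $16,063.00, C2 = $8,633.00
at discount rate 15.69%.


Formula: NPV = C0 + C1/(1+r) + C2/(1+r)^2
Discount C1: $16,063.00 / (1 + 0.1569) = $13,884.52
Discount C2: $8,633.00 / (1 + 0.1569)^2 = $6,450.15
NPV = -$18,550.00 + $13,884.52 + $6,450.15 = $1,784.67

$1,784.67


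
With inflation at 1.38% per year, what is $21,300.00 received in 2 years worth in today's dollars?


Formula: Real value = nominal / (1 + inflation)^years
Price level: (1 + 0.0138)^2 = 1.02779
Real value = $21,300.00 / 1.02779 = $20,724.07

$20,724.07


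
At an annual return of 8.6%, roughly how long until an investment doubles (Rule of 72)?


Formula: Years ≈ 72 / r
Substituting: Years ≈ 72 / 8.6
Years ≈ 8.4

8.4 years


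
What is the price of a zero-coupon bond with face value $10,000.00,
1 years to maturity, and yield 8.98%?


Formula: Price = FV / (1 + r)^n
Substituting: Price = $10,000.00 / (1 + 0.0898)^1
Discount factor: (1.0898)^1 = 1.0898
Price = $10,000.00 / 1.0898 = $9,176.00

$9,176.00


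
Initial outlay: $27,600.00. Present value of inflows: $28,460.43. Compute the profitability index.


Formula: PI = PV(cash flows) / initial investment
Substituting: PI = $28,460.43 / $27,600.00
PI = 1.0312

1.0312


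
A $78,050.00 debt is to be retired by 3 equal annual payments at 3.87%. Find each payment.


Formula: PMT = PV * r / (1 - (1+r)^(-n))
Denominator: 1 - (1 + 0.0387)^(-3) = 0.107662
Numerator: $78,050.00 * 0.0387 = 3020.535
PMT = 3020.535 / 0.107662 = $28,055.84

$28,055.84


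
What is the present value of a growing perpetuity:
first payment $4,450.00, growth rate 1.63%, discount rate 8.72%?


Formula: PV = C / (r - g)
Spread: r - g = 0.0872 - 0.0163 = 0.0709
Substituting: PV = $4,450.00 / 0.0709
PV = $62,764.46

$62,764.46


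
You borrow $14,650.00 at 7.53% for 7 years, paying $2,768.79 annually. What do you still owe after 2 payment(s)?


Formula: Balance = PV*(1+r)^k - PMT*((1+r)^k - 1)/r
Growth: (1 + 0.0753)^2 = 1.15627
Accumulated factor: ((1+r)^k - 1)/r = 2.0753
Balance = $14,650.00 * 1.15627 - $2,768.79 * 2.0753
Balance = $11,193.29

$11,193.29


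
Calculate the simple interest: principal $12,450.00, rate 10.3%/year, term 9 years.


Formula: I = P * r * t
Substituting: I = $12,450.00 * 0.103 * 9
Step: I = $12,450.00 * 0.927
I = $11,541.15

$11,541.15


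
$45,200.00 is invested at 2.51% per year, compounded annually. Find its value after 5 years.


Formula: FV = P * (1 + r)^n
Substituting: FV = $45,200.00 * (1 + 0.0251)^5
Growth factor: (1.0251)^5 = 1.13196
FV = $45,200.00 * 1.13196 = $51,164.60

$51,164.60


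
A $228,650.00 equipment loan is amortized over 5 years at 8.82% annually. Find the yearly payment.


Formula: PMT = PV * r / (1 - (1+r)^(-n))
Denominator: 1 - (1 + 0.0882)^(-5) = 0.344676
Numerator: $228,650.00 * 0.0882 = 20166.93
PMT = 20166.93 / 0.344676 = $58,509.90

$58,509.90


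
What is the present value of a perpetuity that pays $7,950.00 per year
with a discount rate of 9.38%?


Formula: PV = C / r
Substituting: PV = $7,950.00 / 0.0938
PV = $84,754.80

$84,754.80


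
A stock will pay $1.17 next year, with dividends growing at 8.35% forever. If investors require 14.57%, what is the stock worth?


Formula: P = D1 / (r - g)
Spread: r - g = 0.1457 - 0.0835 = 0.0622
Substituting: P = $1.17 / 0.0622
P = $18.81

$18.81


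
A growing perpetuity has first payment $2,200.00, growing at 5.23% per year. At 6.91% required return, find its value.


Formula: PV = C / (r - g)
Spread: r - g = 0.0691 - 0.0523 = 0.0168
Substituting: PV = $2,200.00 / 0.0168
PV = $130,952.38

$130,952.38


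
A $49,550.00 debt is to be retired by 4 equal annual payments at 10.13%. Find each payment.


Formula: PMT = PV * r / (1 - (1+r)^(-n))
Denominator: 1 - (1 + 0.1013)^(-4) = 0.320206
Numerator: $49,550.00 * 0.1013 = 5019.415
PMT = 5019.415 / 0.320206 = $15,675.59

$15,675.59


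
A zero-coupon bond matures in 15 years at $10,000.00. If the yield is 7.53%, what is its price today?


Formula: Price = FV / (1 + r)^n
Substituting: Price = $10,000.00 / (1 + 0.0753)^15
Discount factor: (1.0753)^15 = 2.971288
Price = $10,000.00 / 2.971288 = $3,365.54

$3,365.54


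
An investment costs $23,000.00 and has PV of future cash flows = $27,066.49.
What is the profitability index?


Formula: PI = PV(cash flows) / initial investment
Substituting: PI = $27,066.49 / $23,000.00
PI = 1.1768

1.1768


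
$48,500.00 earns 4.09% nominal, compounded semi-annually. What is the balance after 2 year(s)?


Formula: FV = P * (1 + r/m)^(m*t)
Period rate: r/m = 0.0409 / 2 = 0.02045
Total periods: m*t = 2 * 2 = 4
Growth factor: (1 + 0.02045)^4 = 1.084344
FV = $48,500.00 * 1.084344 = $52,590.66

$52,590.66


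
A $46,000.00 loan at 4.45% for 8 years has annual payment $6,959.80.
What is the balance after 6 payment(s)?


Formula: Balance = PV*(1+r)^k - PMT*((1+r)^k - 1)/r
Growth: (1 + 0.0445)^6 = 1.298526
Accumulated factor: ((1+r)^k - 1)/r = 6.708451
Balance = $46,000.00 * 1.298526 - $6,959.80 * 6.708451
Balance = $13,042.72

$13,042.72


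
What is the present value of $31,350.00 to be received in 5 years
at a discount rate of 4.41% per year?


Formula: PV = FV / (1 + r)^n
Substituting: PV = $31,350.00 / (1 + 0.0441)^5
Discount factor: (1.0441)^5 = 1.240825
PV = $31,350.00 / 1.240825 = $25,265.45

$25,265.45


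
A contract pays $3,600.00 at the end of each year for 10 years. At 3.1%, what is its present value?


Formula: PV = PMT * (1 - (1+r)^(-n)) / r
Discount factor: (1 + 0.031)^(-10) = 0.736908
Bracket: 1 - 0.736908 = 0.263092
PV = $3,600.00 * 0.263092 / 0.031 = $30,552.60

$30,552.60


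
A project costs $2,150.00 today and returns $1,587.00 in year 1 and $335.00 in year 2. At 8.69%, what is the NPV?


Formula: NPV = C0 + C1/(1+r) + C2/(1+r)^2
Discount C1: $1,587.00 / (1 + 0.0869) = $1,460.12
Discount C2: $335.00 / (1 + 0.0869)^2 = $283.57
NPV = -$2,150.00 + $1,460.12 + $283.57 = -$406.31

-$406.31


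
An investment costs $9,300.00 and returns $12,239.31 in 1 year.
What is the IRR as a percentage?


Formula: IRR = C1/C0 - 1
Substituting: IRR = $12,239.31 / $9,300.00 - 1
Ratio: 1.316055 - 1 = 0.316055
IRR = 31.6055%

31.6055%


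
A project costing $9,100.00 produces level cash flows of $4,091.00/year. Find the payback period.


Formula: Payback = investment / annual cash flow
Substituting: Payback = $9,100.00 / $4,091.00
Payback = 2.2244 years

2.2244 years


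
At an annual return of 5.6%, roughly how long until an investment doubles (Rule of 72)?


Formula: Years ≈ 72 / r
Substituting: Years ≈ 72 / 5.6
Years ≈ 12.9

12.9 years


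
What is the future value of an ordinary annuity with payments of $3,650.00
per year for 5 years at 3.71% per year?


Formula: FV = PMT * ((1+r)^n - 1) / r
Growth factor: (1 + 0.0371)^5 = 1.199784
Numerator: 1.199784 - 1 = 0.199784
FV = $3,650.00 * 0.199784 / 0.0371 = $19,655.33

$19,655.33


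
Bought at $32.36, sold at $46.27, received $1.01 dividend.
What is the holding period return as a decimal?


Formula: HPR = (P1 - P0 + D) / P0
Gain: $46.27 - $32.36 + $1.01 = $14.92
HPR = $14.92 / $32.36 = 0.4611

0.4611


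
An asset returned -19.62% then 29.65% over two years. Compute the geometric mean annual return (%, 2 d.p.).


Formula: Geometric mean = ((1+r1)*(1+r2))^(1/2) - 1
Product: (1 + -0.1962) * (1 + 0.2965) = 0.8038 * 1.2965 = 1.042127
Square root: 1.042127^0.5 = 1.020846
Geometric mean = 1.020846 - 1 = 0.020846
As percentage: 2.08%

2.08%


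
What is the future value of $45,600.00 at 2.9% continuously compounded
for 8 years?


Formula: FV = P * e^(r*t)
Exponent: r*t = 0.029 * 8 = 0.232
e^(0.232) = 1.26112
FV = $45,600.00 * 1.26112 = $57,507.06

$57,507.06


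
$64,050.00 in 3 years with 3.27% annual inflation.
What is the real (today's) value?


Formula: Real value = nominal / (1 + inflation)^years
Price level: (1 + 0.0327)^3 = 1.101343
Real value = $64,050.00 / 1.101343 = $58,156.28

$58,156.28


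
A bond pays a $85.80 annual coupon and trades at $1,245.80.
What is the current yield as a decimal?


Formula: Current yield = annual coupon / price
Substituting: CY = $85.80 / $1,245.80
CY = 0.068871

0.068871


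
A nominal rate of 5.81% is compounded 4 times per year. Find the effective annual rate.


Formula: EAR = (1 + r/m)^m - 1
Period rate: r/m = 0.0581 / 4 = 0.014525
Compounding: (1 + 0.014525)^4 = 1.059378
EAR = 1.059378 - 1 = 0.059378

0.059378


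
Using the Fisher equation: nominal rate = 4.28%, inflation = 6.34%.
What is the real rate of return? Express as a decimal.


Formula: (1 + r_real) = (1 + r_nom) / (1 + inflation)
Substituting: (1 + r_real) = 1.0428 / 1.0634
(1 + r_real) = 0.980628
r_real = 0.980628 - 1 = -0.019372

-0.019372


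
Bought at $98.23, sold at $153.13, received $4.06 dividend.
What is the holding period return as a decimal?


Formula: HPR = (P1 - P0 + D) / P0
Gain: $153.13 - $98.23 + $4.06 = $58.96
HPR = $58.96 / $98.23 = 0.6002

0.6002


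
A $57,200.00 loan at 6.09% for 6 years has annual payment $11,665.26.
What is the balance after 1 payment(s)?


Formula: Balance = PV*(1+r)^k - PMT*((1+r)^k - 1)/r
Growth: (1 + 0.0609)^1 = 1.0609
Accumulated factor: ((1+r)^k - 1)/r = 1.0
Balance = $57,200.00 * 1.0609 - $11,665.26 * 1.0
Balance = $49,018.22

$49,018.22
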